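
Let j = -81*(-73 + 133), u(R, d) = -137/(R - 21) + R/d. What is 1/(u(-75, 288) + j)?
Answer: -6/29153 ≈ -0.00020581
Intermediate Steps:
u(R, d) = -137/(-21 + R) + R/d
j = -4860 (j = -81*60 = -4860)
1/(u(-75, 288) + j) = 1/(((-75)² - 137*288 - 21*(-75))/(288*(-21 - 75)) - 4860) = 1/((1/288)*(5625 - 39456 + 1575)/(-96) - 4860) = 1/((1/288)*(-1/96)*(-32256) - 4860) = 1/(7/6 - 4860) = 1/(-29153/6) = -6/29153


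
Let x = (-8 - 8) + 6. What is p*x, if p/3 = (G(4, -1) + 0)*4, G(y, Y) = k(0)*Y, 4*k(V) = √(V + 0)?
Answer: 0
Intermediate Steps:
k(V) = √V/4 (k(V) = √(V + 0)/4 = √V/4)
G(y, Y) = 0 (G(y, Y) = (√0/4)*Y = ((¼)*0)*Y = 0*Y = 0)
x = -10 (x = -16 + 6 = -10)
p = 0 (p = 3*((0 + 0)*4) = 3*(0*4) = 3*0 = 0)
p*x = 0*(-10) = 0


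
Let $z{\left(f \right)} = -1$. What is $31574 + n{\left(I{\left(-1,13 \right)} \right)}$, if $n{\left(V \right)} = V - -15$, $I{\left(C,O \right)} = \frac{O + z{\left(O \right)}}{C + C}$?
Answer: $31583$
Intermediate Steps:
$I{\left(C,O \right)} = \frac{-1 + O}{2 C}$ ($I{\left(C,O \right)} = \frac{O - 1}{C + C} = \frac{-1 + O}{2 C}$)
$n{\left(V \right)} = 15 + V$ ($n{\left(V \right)} = V + 15 = 15 + V$)
$31574 + n{\left(I{\left(-1,13 \right)} \right)} = 31574 + \left(15 + \frac{-1 + 13}{2 \left(-1\right)}\right) = 31574 + \left(15 + \frac{1}{2} \left(-1\right) 12\right) = 31574 + \left(15 - 6\right) = 31574 + 9 = 31583$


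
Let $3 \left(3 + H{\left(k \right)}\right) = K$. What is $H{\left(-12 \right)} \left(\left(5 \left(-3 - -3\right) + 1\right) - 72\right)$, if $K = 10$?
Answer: $- \frac{71}{3} \approx -23.667$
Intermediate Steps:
$H{\left(k \right)} = \frac{1}{3}$ ($H{\left(k \right)} = -3 + \frac{1}{3} \cdot 10 = -3 + \frac{10}{3} = \frac{1}{3}$)
$H{\left(-12 \right)} \left(\left(5 \left(-3 - -3\right) + 1\right) - 72\right) = \frac{\left(5 \left(-3 - -3\right) + 1\right) - 72}{3} = \frac{\left(5 \left(-3 + 3\right) + 1\right) - 72}{3} = \frac{\left(5 \cdot 0 + 1\right) - 72}{3} = \frac{\left(0 + 1\right) - 72}{3} = \frac{1 - 72}{3} = \frac{1}{3} \left(-71\right) = - \frac{71}{3}$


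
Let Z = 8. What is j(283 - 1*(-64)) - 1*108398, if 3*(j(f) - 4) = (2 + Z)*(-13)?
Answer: -325312/3 ≈ -1.0844e+5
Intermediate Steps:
j(f) = -118/3 (j(f) = 4 + ((2 + 8)*(-13))/3 = 4 + (10*(-13))/3 = 4 + (⅓)*(-130) = 4 - 130/3 = -118/3)
j(283 - 1*(-64)) - 1*108398 = -118/3 - 1*108398 = -118/3 - 108398 = -325312/3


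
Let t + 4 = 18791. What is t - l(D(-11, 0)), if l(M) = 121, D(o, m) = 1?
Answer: 18666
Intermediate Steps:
t = 18787 (t = -4 + 18791 = 18787)
t - l(D(-11, 0)) = 18787 - 1*121 = 18787 - 121 = 18666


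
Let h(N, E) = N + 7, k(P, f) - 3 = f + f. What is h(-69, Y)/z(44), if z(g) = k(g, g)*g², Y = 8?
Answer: -31/88088 ≈ -0.00035192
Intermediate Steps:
k(P, f) = 3 + 2*f (k(P, f) = 3 + (f + f) = 3 + 2*f)
h(N, E) = 7 + N
z(g) = g²*(3 + 2*g) (z(g) = (3 + 2*g)*g² = g²*(3 + 2*g))
h(-69, Y)/z(44) = (7 - 69)/((44²*(3 + 2*44))) = -62*1/(1936*(3 + 88)) = -62/(1936*91) = -62/176176 = -62*1/176176 = -31/88088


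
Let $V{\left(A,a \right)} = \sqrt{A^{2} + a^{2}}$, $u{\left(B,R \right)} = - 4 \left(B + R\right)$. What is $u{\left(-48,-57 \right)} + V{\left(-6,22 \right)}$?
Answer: $420 + 2 \sqrt{130} \approx 442.8$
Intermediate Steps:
$u{\left(B,R \right)} = - 4 B - 4 R$
$u{\left(-48,-57 \right)} + V{\left(-6,22 \right)} = \left(\left(-4\right) \left(-48\right) - -228\right) + \sqrt{\left(-6\right)^{2} + 22^{2}} = \left(192 + 228\right) + \sqrt{36 + 484} = 420 + \sqrt{520} = 420 + 2 \sqrt{130}$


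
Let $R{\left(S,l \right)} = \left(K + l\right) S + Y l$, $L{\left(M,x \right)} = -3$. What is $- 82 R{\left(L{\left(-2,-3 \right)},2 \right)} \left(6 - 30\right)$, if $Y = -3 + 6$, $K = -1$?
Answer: $5904$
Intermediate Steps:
$Y = 3$
$R{\left(S,l \right)} = 3 l + S \left(-1 + l\right)$ ($R{\left(S,l \right)} = \left(-1 + l\right) S + 3 l = S \left(-1 + l\right) + 3 l = 3 l + S \left(-1 + l\right)$)
$- 82 R{\left(L{\left(-2,-3 \right)},2 \right)} \left(6 - 30\right) = - 82 \left(\left(-1\right) \left(-3\right) + 3 \cdot 2 - 6\right) \left(6 - 30\right) = - 82 \left(3 + 6 - 6\right) \left(-24\right) = \left(-82\right) 3 \left(-24\right) = \left(-246\right) \left(-24\right) = 5904$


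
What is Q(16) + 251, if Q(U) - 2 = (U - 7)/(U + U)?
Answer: 8105/32 ≈ 253.28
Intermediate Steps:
Q(U) = 2 + (-7 + U)/(2*U) (Q(U) = 2 + (U - 7)/(U + U) = 2 + (-7 + U)/((2*U)) = 2 + (-7 + U)*(1/(2*U)) = 2 + (-7 + U)/(2*U))
Q(16) + 251 = (1/2)*(-7 + 5*16)/16 + 251 = (1/2)*(1/16)*(-7 + 80) + 251 = (1/2)*(1/16)*73 + 251 = 73/32 + 251 = 8105/32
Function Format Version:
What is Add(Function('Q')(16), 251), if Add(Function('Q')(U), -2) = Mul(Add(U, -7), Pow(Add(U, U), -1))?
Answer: Rational(8105, 32) ≈ 253.28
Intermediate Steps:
Function('Q')(U) = Add(2, Mul(Rational(1, 2), Pow(U, -1), Add(-7, U))) (Function('Q')(U) = Add(2, Mul(Add(U, -7), Pow(Add(U, U), -1))) = Add(2, Mul(Add(-7, U), Pow(Mul(2, U), -1))) = Add(2, Mul(Add(-7, U), Mul(Rational(1, 2), Pow(U, -1)))) = Add(2, Mul(Rational(1, 2), Pow(U, -1), Add(-7, U))))
Add(Function('Q')(16), 251) = Add(Mul(Rational(1, 2), Pow(16, -1), Add(-7, Mul(5, 16))), 251) = Add(Mul(Rational(1, 2), Rational(1, 16), Add(-7, 80)), 251) = Add(Mul(Rational(1, 2), Rational(1, 16), 73), 251) = Add(Rational(73, 32), 251) = Rational(8105, 32)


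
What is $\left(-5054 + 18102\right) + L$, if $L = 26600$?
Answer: $39648$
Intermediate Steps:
$\left(-5054 + 18102\right) + L = \left(-5054 + 18102\right) + 26600 = 13048 + 26600 = 39648$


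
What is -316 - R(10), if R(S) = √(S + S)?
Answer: -316 - 2*√5 ≈ -320.47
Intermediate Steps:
R(S) = √2*√S (R(S) = √(2*S) = √2*√S)
-316 - R(10) = -316 - √2*√10 = -316 - 2*√5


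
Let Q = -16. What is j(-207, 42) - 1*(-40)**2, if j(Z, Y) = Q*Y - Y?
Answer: -2314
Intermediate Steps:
j(Z, Y) = -17*Y (j(Z, Y) = -16*Y - Y = -17*Y)
j(-207, 42) - 1*(-40)**2 = -17*42 - 1*(-40)**2 = -714 - 1*1600 = -714 - 1600 = -2314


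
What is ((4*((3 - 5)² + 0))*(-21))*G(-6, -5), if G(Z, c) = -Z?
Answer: -2016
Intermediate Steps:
((4*((3 - 5)² + 0))*(-21))*G(-6, -5) = ((4*((3 - 5)² + 0))*(-21))*(-1*(-6)) = ((4*((-2)² + 0))*(-21))*6 = ((4*(4 + 0))*(-21))*6 = ((4*4)*(-21))*6 = (16*(-21))*6 = -336*6 = -2016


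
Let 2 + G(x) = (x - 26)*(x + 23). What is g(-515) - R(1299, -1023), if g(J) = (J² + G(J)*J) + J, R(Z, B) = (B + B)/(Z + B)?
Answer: -6293390299/46 ≈ -1.3681e+8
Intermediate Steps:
G(x) = -2 + (-26 + x)*(23 + x) (G(x) = -2 + (x - 26)*(x + 23) = -2 + (-26 + x)*(23 + x))
R(Z, B) = 2*B/(B + Z) (R(Z, B) = (2*B)/(B + Z) = 2*B/(B + Z))
g(J) = J + J² + J*(-600 + J² - 3*J) (g(J) = (J² + (-600 + J² - 3*J)*J) + J = (J² + J*(-600 + J² - 3*J)) + J = J + J² + J*(-600 + J² - 3*J))
g(-515) - R(1299, -1023) = -515*(-599 + (-515)² - 2*(-515)) - 2*(-1023)/(-1023 + 1299) = -515*(-599 + 265225 + 1030) - 2*(-1023)/276 = -515*265656 - 2*(-1023)/276 = -136812840 - 1*(-341/46) = -136812840 + 341/46 = -6293390299/46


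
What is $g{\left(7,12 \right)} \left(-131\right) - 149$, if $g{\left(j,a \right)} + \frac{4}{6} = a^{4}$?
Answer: $- \frac{8149433}{3} \approx -2.7165 \cdot 10^{6}$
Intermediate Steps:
$g{\left(j,a \right)} = - \frac{2}{3} + a^{4}$
$g{\left(7,12 \right)} \left(-131\right) - 149 = \left(- \frac{2}{3} + 12^{4}\right) \left(-131\right) - 149 = \left(- \frac{2}{3} + 20736\right) \left(-131\right) - 149 = \frac{62206}{3} \left(-131\right) - 149 = - \frac{8148986}{3} - 149 = - \frac{8149433}{3}$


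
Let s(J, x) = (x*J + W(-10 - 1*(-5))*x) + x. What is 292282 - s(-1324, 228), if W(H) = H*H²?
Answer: 622426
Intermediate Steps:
W(H) = H³
s(J, x) = -124*x + J*x (s(J, x) = (x*J + (-10 - 1*(-5))³*x) + x = (J*x + (-10 + 5)³*x) + x = (J*x + (-5)³*x) + x = (J*x - 125*x) + x = (-125*x + J*x) + x = -124*x + J*x)
292282 - s(-1324, 228) = 292282 - 228*(-124 - 1324) = 292282 - 228*(-1448) = 292282 - 1*(-330144) = 292282 + 330144 = 622426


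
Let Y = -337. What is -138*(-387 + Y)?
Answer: 99912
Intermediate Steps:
-138*(-387 + Y) = -138*(-387 - 337) = -138*(-724) = 99912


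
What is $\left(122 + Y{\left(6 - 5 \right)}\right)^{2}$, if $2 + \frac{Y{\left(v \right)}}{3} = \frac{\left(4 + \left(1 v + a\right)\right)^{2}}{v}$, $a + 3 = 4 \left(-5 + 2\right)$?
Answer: $173056$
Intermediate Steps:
$a = -15$ ($a = -3 + 4 \left(-5 + 2\right) = -3 + 4 \left(-3\right) = -3 - 12 = -15$)
$Y{\left(v \right)} = -6 + \frac{3 \left(-11 + v\right)^{2}}{v}$ ($Y{\left(v \right)} = -6 + 3 \frac{\left(4 + \left(1 v - 15\right)\right)^{2}}{v} = -6 + 3 \frac{\left(4 + \left(v - 15\right)\right)^{2}}{v} = -6 + 3 \frac{\left(4 + \left(-15 + v\right)\right)^{2}}{v} = -6 + 3 \frac{\left(-11 + v\right)^{2}}{v} = -6 + \frac{3 \left(-11 + v\right)^{2}}{v}$)
$\left(122 + Y{\left(6 - 5 \right)}\right)^{2} = \left(122 - \left(6 - \frac{3 \left(-11 + \left(6 - 5\right)\right)^{2}}{6 - 5}\right)\right)^{2} = \left(122 - \left(6 - \frac{3 \left(-11 + 1\right)^{2}}{1}\right)\right)^{2} = \left(122 - \left(6 - 3 \left(-10\right)^{2}\right)\right)^{2} = \left(122 - \left(6 - 300\right)\right)^{2} = \left(122 + \left(-6 + 300\right)\right)^{2} = \left(122 + 294\right)^{2} = 416^{2} = 173056$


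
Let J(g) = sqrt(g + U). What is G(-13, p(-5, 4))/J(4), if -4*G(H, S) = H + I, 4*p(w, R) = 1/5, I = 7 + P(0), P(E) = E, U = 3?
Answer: 3*sqrt(7)/14 ≈ 0.56695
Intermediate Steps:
I = 7 (I = 7 + 0 = 7)
p(w, R) = 1/20 (p(w, R) = (1/4)/5 = (1/4)*(1/5) = 1/20)
J(g) = sqrt(3 + g) (J(g) = sqrt(g + 3) = sqrt(3 + g))
G(H, S) = -7/4 - H/4 (G(H, S) = -(H + 7)/4 = -(7 + H)/4 = -7/4 - H/4)
G(-13, p(-5, 4))/J(4) = (-7/4 - 1/4*(-13))/(sqrt(3 + 4)) = (-7/4 + 13/4)/(sqrt(7)) = 3*(sqrt(7)/7)/2 = 3*sqrt(7)/14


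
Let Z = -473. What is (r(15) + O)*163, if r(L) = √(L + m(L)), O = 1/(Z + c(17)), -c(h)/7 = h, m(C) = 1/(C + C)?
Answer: -163/592 + 163*√13530/30 ≈ 631.72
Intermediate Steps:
m(C) = 1/(2*C)
c(h) = -7*h
O = -1/592 (O = 1/(-473 - 7*17) = 1/(-473 - 119) = 1/(-592) = -1/592 ≈ -0.0016892)
r(L) = √(L + 1/(2*L))
(r(15) + O)*163 = (√(2/15 + 4*15)/2 - 1/592)*163 = (√(2*(1/15) + 60)/2 - 1/592)*163 = (√(2/15 + 60)/2 - 1/592)*163 = (√(902/15)/2 - 1/592)*163 = ((√13530/15)/2 - 1/592)*163 = (√13530/30 - 1/592)*163 = (-1/592 + √13530/30)*163 = -163/592 + 163*√13530/30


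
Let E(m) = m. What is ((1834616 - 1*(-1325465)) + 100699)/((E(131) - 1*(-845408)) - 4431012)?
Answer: -3260780/3585473 ≈ -0.90944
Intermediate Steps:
((1834616 - 1*(-1325465)) + 100699)/((E(131) - 1*(-845408)) - 4431012) = ((1834616 - 1*(-1325465)) + 100699)/((131 - 1*(-845408)) - 4431012) = ((1834616 + 1325465) + 100699)/((131 + 845408) - 4431012) = (3160081 + 100699)/(845539 - 4431012) = 3260780/(-3585473) = 3260780*(-1/3585473) = -3260780/3585473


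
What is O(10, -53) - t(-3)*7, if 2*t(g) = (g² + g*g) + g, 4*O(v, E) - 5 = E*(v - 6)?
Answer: -417/4 ≈ -104.25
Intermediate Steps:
O(v, E) = 5/4 + E*(-6 + v)/4 (O(v, E) = 5/4 + (E*(v - 6))/4 = 5/4 + (E*(-6 + v))/4 = 5/4 + E*(-6 + v)/4)
t(g) = g² + g/2 (t(g) = ((g² + g*g) + g)/2 = ((g² + g²) + g)/2 = (2*g² + g)/2 = (g + 2*g²)/2 = g² + g/2)
O(10, -53) - t(-3)*7 = (5/4 - 3/2*(-53) + (¼)*(-53)*10) - -3*(½ - 3)*7 = (5/4 + 159/2 - 265/2) - -3*(-5/2)*7 = -207/4 - (15/2)*7 = -207/4 - 105/2 = -417/4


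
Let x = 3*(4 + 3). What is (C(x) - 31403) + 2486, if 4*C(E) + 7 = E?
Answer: -57827/2 ≈ -28914.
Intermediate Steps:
x = 21 (x = 3*7 = 21)
C(E) = -7/4 + E/4
(C(x) - 31403) + 2486 = ((-7/4 + (¼)*21) - 31403) + 2486 = ((-7/4 + 21/4) - 31403) + 2486 = (7/2 - 31403) + 2486 = -62799/2 + 2486 = -57827/2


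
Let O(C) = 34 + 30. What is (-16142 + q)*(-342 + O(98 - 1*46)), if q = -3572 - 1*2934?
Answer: 6296144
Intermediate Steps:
q = -6506 (q = -3572 - 2934 = -6506)
O(C) = 64
(-16142 + q)*(-342 + O(98 - 1*46)) = (-16142 - 6506)*(-342 + 64) = -22648*(-278) = 6296144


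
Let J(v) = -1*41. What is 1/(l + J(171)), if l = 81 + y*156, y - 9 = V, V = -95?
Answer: -1/13376 ≈ -7.4761e-5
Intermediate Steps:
y = -86 (y = 9 - 95 = -86)
J(v) = -41
l = -13335 (l = 81 - 86*156 = 81 - 13416 = -13335)
1/(l + J(171)) = 1/(-13335 - 41) = 1/(-13376) = -1/13376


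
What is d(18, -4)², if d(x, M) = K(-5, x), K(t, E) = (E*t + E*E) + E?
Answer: 63504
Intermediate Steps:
K(t, E) = E + E² + E*t (K(t, E) = (E*t + E²) + E = (E² + E*t) + E = E + E² + E*t)
d(x, M) = x*(-4 + x) (d(x, M) = x*(1 + x - 5) = x*(-4 + x))
d(18, -4)² = (18*(-4 + 18))² = (18*14)² = 252² = 63504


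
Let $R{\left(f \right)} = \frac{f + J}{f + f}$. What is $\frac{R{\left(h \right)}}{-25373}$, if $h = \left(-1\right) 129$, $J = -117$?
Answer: $- \frac{41}{1091039} \approx -3.7579 \cdot 10^{-5}$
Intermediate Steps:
$h = -129$
$R{\left(f \right)} = \frac{-117 + f}{2 f}$ ($R{\left(f \right)} = \frac{f - 117}{f + f} = \frac{-117 + f}{2 f}$)
$\frac{R{\left(h \right)}}{-25373} = \frac{\frac{1}{2} \frac{1}{-129} \left(-117 - 129\right)}{-25373} = \frac{1}{2} \left(- \frac{1}{129}\right) \left(-246\right) \left(- \frac{1}{25373}\right) = \frac{41}{43} \left(- \frac{1}{25373}\right) = - \frac{41}{1091039}$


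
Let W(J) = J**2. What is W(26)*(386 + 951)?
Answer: 903812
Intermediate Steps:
W(26)*(386 + 951) = 26**2*(386 + 951) = 676*1337 = 903812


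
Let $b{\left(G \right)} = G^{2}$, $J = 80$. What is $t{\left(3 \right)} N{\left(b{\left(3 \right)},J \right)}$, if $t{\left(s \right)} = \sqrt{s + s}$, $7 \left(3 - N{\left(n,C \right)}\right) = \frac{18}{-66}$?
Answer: $\frac{234 \sqrt{6}}{77} \approx 7.4439$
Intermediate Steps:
$N{\left(n,C \right)} = \frac{234}{77}$ ($N{\left(n,C \right)} = 3 - \frac{18 \frac{1}{-66}}{7} = 3 - \frac{18 \left(- \frac{1}{66}\right)}{7} = 3 - - \frac{3}{77} = 3 + \frac{3}{77} = \frac{234}{77}$)
$t{\left(s \right)} = \sqrt{2} \sqrt{s}$ ($t{\left(s \right)} = \sqrt{2 s} = \sqrt{2} \sqrt{s}$)
$t{\left(3 \right)} N{\left(b{\left(3 \right)},J \right)} = \sqrt{2} \sqrt{3} \cdot \frac{234}{77} = \sqrt{6} \cdot \frac{234}{77} = \frac{234 \sqrt{6}}{77}$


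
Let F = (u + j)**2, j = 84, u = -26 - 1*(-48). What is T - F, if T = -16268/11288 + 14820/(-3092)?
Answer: -295468399/26282 ≈ -11242.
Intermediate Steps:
T = -163847/26282 (T = -16268*1/11288 + 14820*(-1/3092) = -49/34 - 3705/773 = -163847/26282 ≈ -6.2342)
u = 22 (u = -26 + 48 = 22)
F = 11236 (F = (22 + 84)**2 = 106**2 = 11236)
T - F = -163847/26282 - 1*11236 = -163847/26282 - 11236 = -295468399/26282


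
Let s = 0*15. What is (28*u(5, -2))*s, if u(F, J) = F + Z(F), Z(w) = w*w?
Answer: 0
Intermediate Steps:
Z(w) = w²
u(F, J) = F + F²
s = 0
(28*u(5, -2))*s = (28*(5*(1 + 5)))*0 = (28*(5*6))*0 = (28*30)*0 = 840*0 = 0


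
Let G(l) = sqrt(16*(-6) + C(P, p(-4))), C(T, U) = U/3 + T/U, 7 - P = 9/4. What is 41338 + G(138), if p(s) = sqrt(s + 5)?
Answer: 41338 + I*sqrt(3273)/6 ≈ 41338.0 + 9.535*I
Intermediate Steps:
P = 19/4 (P = 7 - 9/4 = 19/4 ≈ 4.7500)
p(s) = sqrt(5 + s)
C(T, U) = U/3 + T/U (C(T, U) = U*(1/3) + T/U = U/3 + T/U)
G(l) = I*sqrt(3273)/6 (G(l) = sqrt(16*(-6) + (sqrt(5 - 4)/3 + 19/(4*(sqrt(5 - 4))))) = sqrt(-96 + (sqrt(1)/3 + 19/(4*(sqrt(1))))) = sqrt(-96 + ((1/3)*1 + (19/4)/1)) = sqrt(-96 + (1/3 + (19/4)*1)) = sqrt(-96 + (1/3 + 19/4)) = sqrt(-96 + 61/12) = sqrt(-1091/12) = I*sqrt(3273)/6)
41338 + G(138) = 41338 + I*sqrt(3273)/6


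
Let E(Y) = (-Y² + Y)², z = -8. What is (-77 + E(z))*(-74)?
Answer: -377918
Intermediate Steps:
E(Y) = (Y - Y²)²
(-77 + E(z))*(-74) = (-77 + (-8)²*(-1 - 8)²)*(-74) = (-77 + 64*(-9)²)*(-74) = (-77 + 64*81)*(-74) = (-77 + 5184)*(-74) = 5107*(-74) = -377918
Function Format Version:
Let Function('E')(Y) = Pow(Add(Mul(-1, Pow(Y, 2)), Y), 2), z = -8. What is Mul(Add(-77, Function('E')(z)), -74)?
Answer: -377918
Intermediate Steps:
Function('E')(Y) = Pow(Add(Y, Mul(-1, Pow(Y, 2))), 2)
Mul(Add(-77, Function('E')(z)), -74) = Mul(Add(-77, Mul(Pow(-8, 2), Pow(Add(-1, -8), 2))), -74) = Mul(Add(-77, Mul(64, Pow(-9, 2))), -74) = Mul(Add(-77, Mul(64, 81)), -74) = Mul(Add(-77, 5184), -74) = Mul(5107, -74) = -377918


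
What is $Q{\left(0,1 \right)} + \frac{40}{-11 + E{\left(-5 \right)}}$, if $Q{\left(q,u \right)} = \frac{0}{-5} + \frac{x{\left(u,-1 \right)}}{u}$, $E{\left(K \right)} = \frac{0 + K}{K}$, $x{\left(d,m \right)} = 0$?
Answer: $-4$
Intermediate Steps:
$E{\left(K \right)} = 1$ ($E{\left(K \right)} = \frac{K}{K} = 1$)
$Q{\left(q,u \right)} = 0$ ($Q{\left(q,u \right)} = \frac{0}{-5} + \frac{0}{u} = 0 \left(- \frac{1}{5}\right) + 0 = 0 + 0 = 0$)
$Q{\left(0,1 \right)} + \frac{40}{-11 + E{\left(-5 \right)}} = 0 + \frac{40}{-11 + 1} = 0 + \frac{40}{-10} = 0 + 40 \left(- \frac{1}{10}\right) = 0 - 4 = -4$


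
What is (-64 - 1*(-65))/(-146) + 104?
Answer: 15183/146 ≈ 103.99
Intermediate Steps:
(-64 - 1*(-65))/(-146) + 104 = -(-64 + 65)/146 + 104 = -1/146*1 + 104 = -1/146 + 104 = 15183/146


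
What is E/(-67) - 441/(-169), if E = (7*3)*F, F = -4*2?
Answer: 57939/11323 ≈ 5.1169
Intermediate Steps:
F = -8
E = -168 (E = (7*3)*(-8) = 21*(-8) = -168)
E/(-67) - 441/(-169) = -168/(-67) - 441/(-169) = -168*(-1/67) - 441*(-1/169) = 168/67 + 441/169 = 57939/11323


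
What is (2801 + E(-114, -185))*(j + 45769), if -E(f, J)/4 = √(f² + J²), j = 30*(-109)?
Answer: 119039699 - 169996*√47221 ≈ 8.2099e+7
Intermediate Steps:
j = -3270
E(f, J) = -4*√(J² + f²) (E(f, J) = -4*√(f² + J²) = -4*√(J² + f²))
(2801 + E(-114, -185))*(j + 45769) = (2801 - 4*√((-185)² + (-114)²))*(-3270 + 45769) = (2801 - 4*√(34225 + 12996))*42499 = (2801 - 4*√47221)*42499 = 119039699 - 169996*√47221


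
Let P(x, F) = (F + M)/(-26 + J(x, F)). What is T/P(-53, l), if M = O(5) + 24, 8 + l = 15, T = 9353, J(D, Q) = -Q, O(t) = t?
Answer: -102883/12 ≈ -8573.6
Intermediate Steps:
l = 7 (l = -8 + 15 = 7)
M = 29 (M = 5 + 24 = 29)
P(x, F) = (29 + F)/(-26 - F) (P(x, F) = (F + 29)/(-26 - F) = (29 + F)/(-26 - F))
T/P(-53, l) = 9353/(((-29 - 1*7)/(26 + 7))) = 9353/(((-29 - 7)/33)) = 9353/(((1/33)*(-36))) = 9353/(-12/11) = 9353*(-11/12) = -102883/12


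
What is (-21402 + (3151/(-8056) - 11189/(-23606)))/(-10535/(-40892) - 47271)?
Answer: 20803811206352631/45949696612724674 ≈ 0.45275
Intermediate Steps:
(-21402 + (3151/(-8056) - 11189/(-23606)))/(-10535/(-40892) - 47271) = (-21402 + (3151*(-1/8056) - 11189*(-1/23606)))/(-10535*(-1/40892) - 47271) = (-21402 + (-3151/8056 + 11189/23606))/(10535/40892 - 47271) = (-21402 + 7878039/95084968)/(-1932995197/40892) = -2035000607097/95084968*(-40892/1932995197) = 20803811206352631/45949696612724674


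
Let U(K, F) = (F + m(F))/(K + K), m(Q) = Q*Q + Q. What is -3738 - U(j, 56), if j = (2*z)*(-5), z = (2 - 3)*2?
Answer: -19096/5 ≈ -3819.2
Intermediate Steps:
z = -2 (z = -1*2 = -2)
j = 20 (j = (2*(-2))*(-5) = -4*(-5) = 20)
m(Q) = Q + Q² (m(Q) = Q² + Q = Q + Q²)
U(K, F) = (F + F*(1 + F))/(2*K) (U(K, F) = (F + F*(1 + F))/(K + K) = (F + F*(1 + F))/((2*K)) = (F + F*(1 + F))*(1/(2*K)) = (F + F*(1 + F))/(2*K))
-3738 - U(j, 56) = -3738 - 56*(2 + 56)/(2*20) = -3738 - 56*58/(2*20) = -3738 - 1*406/5 = -3738 - 406/5 = -19096/5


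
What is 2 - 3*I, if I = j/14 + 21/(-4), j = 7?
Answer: 65/4 ≈ 16.250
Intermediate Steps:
I = -19/4 (I = 7/14 + 21/(-4) = 7*(1/14) + 21*(-¼) = ½ - 21/4 = -19/4 ≈ -4.7500)
2 - 3*I = 2 - 3*(-19/4) = 2 + 57/4 = 65/4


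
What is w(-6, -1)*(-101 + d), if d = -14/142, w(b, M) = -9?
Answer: 64602/71 ≈ 909.89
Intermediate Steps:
d = -7/71 (d = -14*1/142 = -7/71 ≈ -0.098592)
w(-6, -1)*(-101 + d) = -9*(-101 - 7/71) = -9*(-7178/71) = 64602/71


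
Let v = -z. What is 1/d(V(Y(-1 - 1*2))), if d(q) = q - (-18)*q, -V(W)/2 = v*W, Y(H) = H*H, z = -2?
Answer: -1/684 ≈ -0.0014620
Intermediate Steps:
v = 2 (v = -1*(-2) = 2)
Y(H) = H²
V(W) = -4*W
d(q) = 19*q (d(q) = q + 18*q = 19*q)
1/d(V(Y(-1 - 1*2))) = 1/(19*(-4*(-1 - 1*2)²)) = 1/(19*(-4*(-1 - 2)²)) = 1/(19*(-4*(-3)²)) = 1/(19*(-4*9)) = 1/(19*(-36)) = 1/(-684) = -1/684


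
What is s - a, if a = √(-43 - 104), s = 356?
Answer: 356 - 7*I*√3 ≈ 356.0 - 12.124*I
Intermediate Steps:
a = 7*I*√3 (a = √(-147) = 7*I*√3 ≈ 12.124*I)
s - a = 356 - 7*I*√3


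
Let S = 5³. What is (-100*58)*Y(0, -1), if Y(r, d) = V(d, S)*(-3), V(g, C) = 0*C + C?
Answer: 2175000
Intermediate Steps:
S = 125
V(g, C) = C (V(g, C) = 0 + C = C)
Y(r, d) = -375 (Y(r, d) = 125*(-3) = -375)
(-100*58)*Y(0, -1) = -100*58*(-375) = -5800*(-375) = 2175000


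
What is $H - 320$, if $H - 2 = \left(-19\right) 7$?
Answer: $-451$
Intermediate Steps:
$H = -131$ ($H = 2 - 133 = -131$)
$H - 320 = -131 - 320 = -451$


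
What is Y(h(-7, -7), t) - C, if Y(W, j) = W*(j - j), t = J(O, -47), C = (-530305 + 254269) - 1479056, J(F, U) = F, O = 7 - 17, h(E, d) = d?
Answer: 1755092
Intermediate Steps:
O = -10
C = -1755092 (C = -276036 - 1479056 = -1755092)
t = -10
Y(W, j) = 0 (Y(W, j) = W*0 = 0)
Y(h(-7, -7), t) - C = 0 - 1*(-1755092) = 0 + 1755092 = 1755092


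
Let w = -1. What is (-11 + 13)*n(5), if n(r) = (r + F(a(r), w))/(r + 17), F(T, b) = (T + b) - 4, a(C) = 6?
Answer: 6/11 ≈ 0.54545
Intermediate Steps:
F(T, b) = -4 + T + b
n(r) = (1 + r)/(17 + r) (n(r) = (r + (-4 + 6 - 1))/(r + 17) = (r + 1)/(17 + r) = (1 + r)/(17 + r))
(-11 + 13)*n(5) = (-11 + 13)*((1 + 5)/(17 + 5)) = 2*(6/22) = 2*((1/22)*6) = 2*(3/11) = 6/11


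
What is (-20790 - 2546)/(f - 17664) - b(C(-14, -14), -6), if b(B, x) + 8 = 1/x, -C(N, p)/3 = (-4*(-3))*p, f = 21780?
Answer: 1713/686 ≈ 2.4971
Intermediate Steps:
C(N, p) = -36*p (C(N, p) = -3*(-4*(-3))*p = -36*p)
b(B, x) = -8 + 1/x
(-20790 - 2546)/(f - 17664) - b(C(-14, -14), -6) = (-20790 - 2546)/(21780 - 17664) - (-8 + 1/(-6)) = -23336/4116 - (-8 - ⅙) = -23336*1/4116 - 1*(-49/6) = -5834/1029 + 49/6 = 1713/686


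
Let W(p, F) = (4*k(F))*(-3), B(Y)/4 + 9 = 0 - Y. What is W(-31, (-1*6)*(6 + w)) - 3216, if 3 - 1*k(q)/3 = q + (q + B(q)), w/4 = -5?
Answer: -10668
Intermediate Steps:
B(Y) = -36 - 4*Y (B(Y) = -36 + 4*(0 - Y) = -36 + 4*(-Y) = -36 - 4*Y)
w = -20 (w = 4*(-5) = -20)
k(q) = 117 + 6*q (k(q) = 9 - 3*(q + (q + (-36 - 4*q))) = 9 - 3*(q + (-36 - 3*q)) = 9 - 3*(-36 - 2*q) = 9 + (108 + 6*q) = 117 + 6*q)
W(p, F) = -1404 - 72*F (W(p, F) = (4*(117 + 6*F))*(-3) = (468 + 24*F)*(-3) = -1404 - 72*F)
W(-31, (-1*6)*(6 + w)) - 3216 = (-1404 - 72*(-1*6)*(6 - 20)) - 3216 = (-1404 - (-432)*(-14)) - 3216 = (-1404 - 72*84) - 3216 = (-1404 - 6048) - 3216 = -7452 - 3216 = -10668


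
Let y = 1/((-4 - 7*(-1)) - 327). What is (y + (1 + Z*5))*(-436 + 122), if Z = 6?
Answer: -1576751/162 ≈ -9733.0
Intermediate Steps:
y = -1/324 (y = 1/((-4 + 7) - 327) = 1/(3 - 327) = 1/(-324) = -1/324 ≈ -0.0030864)
(y + (1 + Z*5))*(-436 + 122) = (-1/324 + (1 + 6*5))*(-436 + 122) = (-1/324 + (1 + 30))*(-314) = (-1/324 + 31)*(-314) = (10043/324)*(-314) = -1576751/162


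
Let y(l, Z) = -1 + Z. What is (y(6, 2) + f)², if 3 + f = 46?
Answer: 1936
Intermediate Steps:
f = 43 (f = -3 + 46 = 43)
(y(6, 2) + f)² = ((-1 + 2) + 43)² = (1 + 43)² = 44² = 1936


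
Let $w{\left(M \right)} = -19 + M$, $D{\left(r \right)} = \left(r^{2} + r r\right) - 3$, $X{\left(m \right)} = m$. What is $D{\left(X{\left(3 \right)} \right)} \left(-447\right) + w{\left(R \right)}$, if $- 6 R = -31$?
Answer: $- \frac{40313}{6} \approx -6718.8$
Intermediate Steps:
$R = \frac{31}{6}$ ($R = \left(- \frac{1}{6}\right) \left(-31\right) = \frac{31}{6} \approx 5.1667$)
$D{\left(r \right)} = -3 + 2 r^{2}$ ($D{\left(r \right)} = \left(r^{2} + r^{2}\right) - 3 = 2 r^{2} - 3 = -3 + 2 r^{2}$)
$D{\left(X{\left(3 \right)} \right)} \left(-447\right) + w{\left(R \right)} = \left(-3 + 2 \cdot 3^{2}\right) \left(-447\right) + \left(-19 + \frac{31}{6}\right) = \left(-3 + 2 \cdot 9\right) \left(-447\right) - \frac{83}{6} = \left(-3 + 18\right) \left(-447\right) - \frac{83}{6} = 15 \left(-447\right) - \frac{83}{6} = -6705 - \frac{83}{6} = - \frac{40313}{6}$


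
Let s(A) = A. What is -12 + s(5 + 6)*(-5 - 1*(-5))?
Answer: -12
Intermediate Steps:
-12 + s(5 + 6)*(-5 - 1*(-5)) = -12 + (5 + 6)*(-5 - 1*(-5)) = -12 + 11*(-5 + 5) = -12 + 11*0 = -12 + 0 = -12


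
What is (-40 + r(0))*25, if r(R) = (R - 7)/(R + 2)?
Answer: -2175/2 ≈ -1087.5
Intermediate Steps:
r(R) = (-7 + R)/(2 + R)
(-40 + r(0))*25 = (-40 + (-7 + 0)/(2 + 0))*25 = (-40 - 7/2)*25 = -87/2*25 = -2175/2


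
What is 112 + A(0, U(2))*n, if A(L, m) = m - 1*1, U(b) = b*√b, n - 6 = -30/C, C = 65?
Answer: 1384/13 + 144*√2/13 ≈ 122.13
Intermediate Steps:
n = 72/13 (n = 6 - 30/65 = 6 - 30*1/65 = 6 - 6/13 = 72/13 ≈ 5.5385)
U(b) = b^(3/2)
A(L, m) = -1 + m (A(L, m) = m - 1 = -1 + m)
112 + A(0, U(2))*n = 112 + (-1 + 2^(3/2))*(72/13) = 112 + (-1 + 2*√2)*(72/13) = 112 + (-72/13 + 144*√2/13) = 1384/13 + 144*√2/13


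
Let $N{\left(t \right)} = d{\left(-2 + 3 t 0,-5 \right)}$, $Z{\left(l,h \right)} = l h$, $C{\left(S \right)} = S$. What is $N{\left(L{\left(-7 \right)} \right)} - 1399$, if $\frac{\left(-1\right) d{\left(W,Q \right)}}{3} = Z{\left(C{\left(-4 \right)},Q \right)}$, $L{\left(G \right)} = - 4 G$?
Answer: $-1459$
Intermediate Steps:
$Z{\left(l,h \right)} = h l$
$d{\left(W,Q \right)} = 12 Q$ ($d{\left(W,Q \right)} = - 3 Q \left(-4\right) = - 3 \left(- 4 Q\right) = 12 Q$)
$N{\left(t \right)} = -60$ ($N{\left(t \right)} = 12 \left(-5\right) = -60$)
$N{\left(L{\left(-7 \right)} \right)} - 1399 = -60 - 1399 = -1459$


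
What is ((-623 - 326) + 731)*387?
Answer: -84366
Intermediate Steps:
((-623 - 326) + 731)*387 = (-949 + 731)*387 = -218*387 = -84366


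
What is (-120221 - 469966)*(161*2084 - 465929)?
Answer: 76963335735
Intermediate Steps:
(-120221 - 469966)*(161*2084 - 465929) = -590187*(335524 - 465929) = -590187*(-130405) = 76963335735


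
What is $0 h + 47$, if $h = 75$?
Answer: $47$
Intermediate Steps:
$0 h + 47 = 0 \cdot 75 + 47 = 0 + 47 = 47$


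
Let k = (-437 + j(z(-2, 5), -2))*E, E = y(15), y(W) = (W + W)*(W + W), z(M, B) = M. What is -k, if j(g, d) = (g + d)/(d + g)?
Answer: 392400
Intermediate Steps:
j(g, d) = 1 (j(g, d) = (d + g)/(d + g) = 1)
y(W) = 4*W**2 (y(W) = (2*W)*(2*W) = 4*W**2)
E = 900 (E = 4*15**2 = 4*225 = 900)
k = -392400 (k = (-437 + 1)*900 = -436*900 = -392400)
-k = -1*(-392400) = 392400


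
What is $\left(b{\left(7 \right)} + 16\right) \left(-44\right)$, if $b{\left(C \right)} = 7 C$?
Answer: $-2860$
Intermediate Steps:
$\left(b{\left(7 \right)} + 16\right) \left(-44\right) = \left(7 \cdot 7 + 16\right) \left(-44\right) = \left(49 + 16\right) \left(-44\right) = 65 \left(-44\right) = -2860$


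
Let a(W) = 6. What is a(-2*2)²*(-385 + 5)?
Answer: -13680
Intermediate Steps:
a(-2*2)²*(-385 + 5) = 6²*(-385 + 5) = 36*(-380) = -13680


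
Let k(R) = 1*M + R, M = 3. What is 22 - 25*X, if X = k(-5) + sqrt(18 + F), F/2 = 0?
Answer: 72 - 75*sqrt(2) ≈ -34.066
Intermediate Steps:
F = 0 (F = 2*0 = 0)
k(R) = 3 + R (k(R) = 1*3 + R = 3 + R)
X = -2 + 3*sqrt(2) (X = (3 - 5) + sqrt(18 + 0) = -2 + sqrt(18) = -2 + 3*sqrt(2) ≈ 2.2426)
22 - 25*X = 22 - 25*(-2 + 3*sqrt(2)) = 22 + (50 - 75*sqrt(2)) = 72 - 75*sqrt(2)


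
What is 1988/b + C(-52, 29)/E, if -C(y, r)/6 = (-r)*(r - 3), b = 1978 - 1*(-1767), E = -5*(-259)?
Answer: 557624/138565 ≈ 4.0243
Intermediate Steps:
E = 1295
b = 3745 (b = 1978 + 1767 = 3745)
C(y, r) = 6*r*(-3 + r) (C(y, r) = -6*(-r)*(r - 3) = -6*(-r)*(-3 + r) = -(-6)*r*(-3 + r) = 6*r*(-3 + r))
1988/b + C(-52, 29)/E = 1988/3745 + (6*29*(-3 + 29))/1295 = 1988*(1/3745) + (6*29*26)*(1/1295) = 284/535 + 4524*(1/1295) = 284/535 + 4524/1295 = 557624/138565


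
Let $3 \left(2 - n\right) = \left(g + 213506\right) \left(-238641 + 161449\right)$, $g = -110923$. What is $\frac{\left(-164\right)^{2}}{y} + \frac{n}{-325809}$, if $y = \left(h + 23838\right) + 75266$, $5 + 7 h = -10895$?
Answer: $- \frac{1351712215573958}{166853630889} \approx -8101.2$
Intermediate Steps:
$h = - \frac{10900}{7}$ ($h = - \frac{5}{7} + \frac{1}{7} \left(-10895\right) = - \frac{5}{7} - \frac{10895}{7} = - \frac{10900}{7} \approx -1557.1$)
$n = \frac{7918586942}{3}$ ($n = 2 - \frac{\left(-110923 + 213506\right) \left(-238641 + 161449\right)}{3} = 2 - \frac{102583 \left(-77192\right)}{3} = 2 - - \frac{7918586936}{3} = 2 + \frac{7918586936}{3} = \frac{7918586942}{3} \approx 2.6395 \cdot 10^{9}$)
$y = \frac{682828}{7}$ ($y = \left(- \frac{10900}{7} + 23838\right) + 75266 = \frac{155966}{7} + 75266 = \frac{682828}{7} \approx 97547.0$)
$\frac{\left(-164\right)^{2}}{y} + \frac{n}{-325809} = \frac{\left(-164\right)^{2}}{\frac{682828}{7}} + \frac{7918586942}{3 \left(-325809\right)} = 26896 \cdot \frac{7}{682828} + \frac{7918586942}{3} \left(- \frac{1}{325809}\right) = \frac{47068}{170707} - \frac{7918586942}{977427} = - \frac{1351712215573958}{166853630889}$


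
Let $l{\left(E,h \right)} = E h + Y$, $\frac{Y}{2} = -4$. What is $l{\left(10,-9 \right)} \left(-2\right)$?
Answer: $196$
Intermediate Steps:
$Y = -8$ ($Y = 2 \left(-4\right) = -8$)
$l{\left(E,h \right)} = -8 + E h$ ($l{\left(E,h \right)} = E h - 8 = -8 + E h$)
$l{\left(10,-9 \right)} \left(-2\right) = \left(-8 + 10 \left(-9\right)\right) \left(-2\right) = \left(-8 - 90\right) \left(-2\right) = \left(-98\right) \left(-2\right) = 196$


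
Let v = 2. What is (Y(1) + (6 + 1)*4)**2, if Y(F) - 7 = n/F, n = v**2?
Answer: 1521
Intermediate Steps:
n = 4 (n = 2**2 = 4)
Y(F) = 7 + 4/F
(Y(1) + (6 + 1)*4)**2 = ((7 + 4/1) + (6 + 1)*4)**2 = ((7 + 4*1) + 7*4)**2 = ((7 + 4) + 28)**2 = (11 + 28)**2 = 39**2 = 1521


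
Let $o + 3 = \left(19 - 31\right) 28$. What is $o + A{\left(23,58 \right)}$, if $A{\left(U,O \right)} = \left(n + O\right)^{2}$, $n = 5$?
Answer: $3630$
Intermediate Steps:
$A{\left(U,O \right)} = \left(5 + O\right)^{2}$
$o = -339$ ($o = -3 + \left(19 - 31\right) 28 = -3 - 336 = -339$)
$o + A{\left(23,58 \right)} = -339 + \left(5 + 58\right)^{2} = -339 + 63^{2} = -339 + 3969 = 3630$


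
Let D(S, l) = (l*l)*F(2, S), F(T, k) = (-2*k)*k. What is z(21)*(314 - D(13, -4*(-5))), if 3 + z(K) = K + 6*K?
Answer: 19514016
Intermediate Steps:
F(T, k) = -2*k²
D(S, l) = -2*S²*l² (D(S, l) = (l*l)*(-2*S²) = l²*(-2*S²) = -2*S²*l²)
z(K) = -3 + 7*K (z(K) = -3 + (K + 6*K) = -3 + 7*K)
z(21)*(314 - D(13, -4*(-5))) = (-3 + 7*21)*(314 - (-2)*13²*(-4*(-5))²) = (-3 + 147)*(314 - (-2)*169*20²) = 144*(314 - (-2)*169*400) = 144*(314 - 1*(-135200)) = 144*(314 + 135200) = 144*135514 = 19514016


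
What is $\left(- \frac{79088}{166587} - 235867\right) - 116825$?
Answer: $- \frac{58753981292}{166587} \approx -3.5269 \cdot 10^{5}$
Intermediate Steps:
$\left(- \frac{79088}{166587} - 235867\right) - 116825 = - \frac{39292455017}{166587} - 116825 = - \frac{58753981292}{166587}$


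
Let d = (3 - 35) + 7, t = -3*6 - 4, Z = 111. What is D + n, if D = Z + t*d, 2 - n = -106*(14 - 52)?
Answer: -3365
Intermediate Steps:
n = -4026 (n = 2 - (-106)*(14 - 52) = 2 - (-106)*(-38) = 2 - 1*4028 = 2 - 4028 = -4026)
t = -22 (t = -18 - 4 = -22)
d = -25 (d = -32 + 7 = -25)
D = 661 (D = 111 - 22*(-25) = 111 + 550 = 661)
D + n = 661 - 4026 = -3365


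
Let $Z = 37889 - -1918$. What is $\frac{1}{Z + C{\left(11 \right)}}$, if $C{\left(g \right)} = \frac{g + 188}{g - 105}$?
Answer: $\frac{94}{3741659} \approx 2.5123 \cdot 10^{-5}$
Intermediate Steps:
$C{\left(g \right)} = \frac{188 + g}{-105 + g}$
$Z = 39807$ ($Z = 37889 + 1918 = 39807$)
$\frac{1}{Z + C{\left(11 \right)}} = \frac{1}{39807 + \frac{188 + 11}{-105 + 11}} = \frac{1}{39807 + \frac{1}{-94} \cdot 199} = \frac{1}{39807 - \frac{199}{94}} = \frac{1}{\frac{3741659}{94}} = \frac{94}{3741659}$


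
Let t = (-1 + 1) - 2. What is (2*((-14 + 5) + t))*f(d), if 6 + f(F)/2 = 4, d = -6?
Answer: 88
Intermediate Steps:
f(F) = -4 (f(F) = -12 + 2*4 = -12 + 8 = -4)
t = -2 (t = 0 - 2 = -2)
(2*((-14 + 5) + t))*f(d) = (2*((-14 + 5) - 2))*(-4) = (2*(-9 - 2))*(-4) = (2*(-11))*(-4) = -22*(-4) = 88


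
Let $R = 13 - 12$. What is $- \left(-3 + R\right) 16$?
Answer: $32$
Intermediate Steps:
$R = 1$
$- \left(-3 + R\right) 16 = - \left(-3 + 1\right) 16 = - \left(-2\right) 16 = \left(-1\right) \left(-32\right) = 32$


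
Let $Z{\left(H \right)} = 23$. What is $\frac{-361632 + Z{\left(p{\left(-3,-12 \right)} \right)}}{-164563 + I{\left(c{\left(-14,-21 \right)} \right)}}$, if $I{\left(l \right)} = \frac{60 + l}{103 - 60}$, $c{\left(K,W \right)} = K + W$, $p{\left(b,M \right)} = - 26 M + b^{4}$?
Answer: $\frac{15549187}{7076184} \approx 2.1974$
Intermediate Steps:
$p{\left(b,M \right)} = b^{4} - 26 M$
$I{\left(l \right)} = \frac{60}{43} + \frac{l}{43}$ ($I{\left(l \right)} = \frac{60 + l}{43} = \left(60 + l\right) \frac{1}{43} = \frac{60}{43} + \frac{l}{43}$)
$\frac{-361632 + Z{\left(p{\left(-3,-12 \right)} \right)}}{-164563 + I{\left(c{\left(-14,-21 \right)} \right)}} = \frac{-361632 + 23}{-164563 + \left(\frac{60}{43} + \frac{-14 - 21}{43}\right)} = - \frac{361609}{-164563 + \left(\frac{60}{43} + \frac{1}{43} \left(-35\right)\right)} = - \frac{361609}{-164563 + \left(\frac{60}{43} - \frac{35}{43}\right)} = - \frac{361609}{-164563 + \frac{25}{43}} = - \frac{361609}{- \frac{7076184}{43}} = \left(-361609\right) \left(- \frac{43}{7076184}\right) = \frac{15549187}{7076184}$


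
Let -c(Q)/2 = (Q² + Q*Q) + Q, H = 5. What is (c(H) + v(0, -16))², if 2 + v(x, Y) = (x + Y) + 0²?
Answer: 16384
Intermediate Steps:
c(Q) = -4*Q² - 2*Q (c(Q) = -2*((Q² + Q*Q) + Q) = -2*((Q² + Q²) + Q) = -2*(2*Q² + Q) = -2*(Q + 2*Q²) = -4*Q² - 2*Q)
v(x, Y) = -2 + Y + x (v(x, Y) = -2 + ((x + Y) + 0²) = -2 + ((Y + x) + 0) = -2 + (Y + x) = -2 + Y + x)
(c(H) + v(0, -16))² = (-2*5*(1 + 2*5) + (-2 - 16 + 0))² = (-2*5*(1 + 10) - 18)² = (-2*5*11 - 18)² = (-110 - 18)² = (-128)² = 16384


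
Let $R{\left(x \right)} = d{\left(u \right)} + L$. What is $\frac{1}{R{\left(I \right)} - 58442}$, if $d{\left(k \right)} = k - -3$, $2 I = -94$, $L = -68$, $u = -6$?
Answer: $- \frac{1}{58513} \approx -1.709 \cdot 10^{-5}$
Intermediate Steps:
$I = -47$ ($I = \frac{1}{2} \left(-94\right) = -47$)
$d{\left(k \right)} = 3 + k$ ($d{\left(k \right)} = k + 3 = 3 + k$)
$R{\left(x \right)} = -71$ ($R{\left(x \right)} = \left(3 - 6\right) - 68 = -3 - 68 = -71$)
$\frac{1}{R{\left(I \right)} - 58442} = \frac{1}{-71 - 58442} = \frac{1}{-58513} = - \frac{1}{58513}$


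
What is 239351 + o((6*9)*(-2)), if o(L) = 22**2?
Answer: 239835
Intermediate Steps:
o(L) = 484
239351 + o((6*9)*(-2)) = 239351 + 484 = 239835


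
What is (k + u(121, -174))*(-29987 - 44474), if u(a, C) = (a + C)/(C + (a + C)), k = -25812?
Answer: 436287177931/227 ≈ 1.9220e+9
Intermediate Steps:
u(a, C) = (C + a)/(a + 2*C) (u(a, C) = (C + a)/(C + (C + a)) = (C + a)/(a + 2*C))
(k + u(121, -174))*(-29987 - 44474) = (-25812 + (-174 + 121)/(121 + 2*(-174)))*(-29987 - 44474) = (-25812 - 53/(121 - 348))*(-74461) = (-25812 - 53/(-227))*(-74461) = (-25812 - 1/227*(-53))*(-74461) = (-25812 + 53/227)*(-74461) = -5859271/227*(-74461) = 436287177931/227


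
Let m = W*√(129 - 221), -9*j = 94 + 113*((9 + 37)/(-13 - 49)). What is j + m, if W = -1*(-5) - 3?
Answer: -35/31 + 4*I*√23 ≈ -1.129 + 19.183*I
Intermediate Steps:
W = 2 (W = 5 - 3 = 2)
j = -35/31 (j = -(94 + 113*((9 + 37)/(-13 - 49)))/9 = -(94 + 113*(46/(-62)))/9 = -(94 + 113*(46*(-1/62)))/9 = -(94 + 113*(-23/31))/9 = -(94 - 2599/31)/9 = -⅑*315/31 = -35/31 ≈ -1.1290)
m = 4*I*√23 (m = 2*√(129 - 221) = 2*√(-92) = 2*(2*I*√23) = 4*I*√23 ≈ 19.183*I)
j + m = -35/31 + 4*I*√23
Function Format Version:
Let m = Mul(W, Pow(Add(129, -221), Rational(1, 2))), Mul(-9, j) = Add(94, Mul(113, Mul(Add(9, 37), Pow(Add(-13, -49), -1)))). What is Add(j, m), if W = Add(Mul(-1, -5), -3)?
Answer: Add(Rational(-35, 31), Mul(4, I, Pow(23, Rational(1, 2)))) ≈ Add(-1.1290, Mul(19.183, I))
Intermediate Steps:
W = 2 (W = Add(5, -3) = 2)
j = Rational(-35, 31) (j = Mul(Rational(-1, 9), Add(94, Mul(113, Mul(Add(9, 37), Pow(Add(-13, -49), -1))))) = Mul(Rational(-1, 9), Add(94, Mul(113, Mul(46, Pow(-62, -1))))) = Mul(Rational(-1, 9), Add(94, Mul(113, Mul(46, Rational(-1, 62))))) = Mul(Rational(-1, 9), Add(94, Mul(113, Rational(-23, 31)))) = Mul(Rational(-1, 9), Add(94, Rational(-2599, 31))) = Mul(Rational(-1, 9), Rational(315, 31)) = Rational(-35, 31) ≈ -1.1290)
m = Mul(4, I, Pow(23, Rational(1, 2))) (m = Mul(2, Pow(Add(129, -221), Rational(1, 2))) = Mul(2, Pow(-92, Rational(1, 2))) = Mul(2, Mul(2, I, Pow(23, Rational(1, 2)))) = Mul(4, I, Pow(23, Rational(1, 2))) ≈ Mul(19.183, I))
Add(j, m) = Add(Rational(-35, 31), Mul(4, I, Pow(23, Rational(1, 2))))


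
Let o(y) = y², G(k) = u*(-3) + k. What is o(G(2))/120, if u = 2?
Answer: 2/15 ≈ 0.13333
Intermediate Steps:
G(k) = -6 + k (G(k) = 2*(-3) + k = -6 + k)
o(G(2))/120 = (-6 + 2)²/120 = (-4)²*(1/120) = 16*(1/120) = 2/15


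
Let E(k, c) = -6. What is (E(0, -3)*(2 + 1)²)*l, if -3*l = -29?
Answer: -522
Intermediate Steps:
l = 29/3 (l = -⅓*(-29) = 29/3 ≈ 9.6667)
(E(0, -3)*(2 + 1)²)*l = -6*(2 + 1)²*(29/3) = -6*3²*(29/3) = -6*9*(29/3) = -54*29/3 = -522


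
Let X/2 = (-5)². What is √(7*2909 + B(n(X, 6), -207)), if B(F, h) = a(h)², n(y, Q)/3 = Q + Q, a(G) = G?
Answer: 2*√15803 ≈ 251.42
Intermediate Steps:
X = 50 (X = 2*(-5)² = 2*25 = 50)
n(y, Q) = 6*Q (n(y, Q) = 3*(Q + Q) = 3*(2*Q) = 6*Q)
B(F, h) = h²
√(7*2909 + B(n(X, 6), -207)) = √(7*2909 + (-207)²) = √(20363 + 42849) = √63212 = 2*√15803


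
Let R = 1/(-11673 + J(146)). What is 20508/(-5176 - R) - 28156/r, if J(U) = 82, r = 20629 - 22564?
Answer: 245850844232/23218070805 ≈ 10.589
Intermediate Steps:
r = -1935
R = -1/11591 (R = 1/(-11673 + 82) = 1/(-11591) = -1/11591 ≈ -8.6274e-5)
20508/(-5176 - R) - 28156/r = 20508/(-5176 - 1*(-1/11591)) - 28156/(-1935) = 20508/(-5176 + 1/11591) - 28156*(-1/1935) = 20508/(-59995015/11591) + 28156/1935 = 20508*(-11591/59995015) + 28156/1935 = -237708228/59995015 + 28156/1935 = 245850844232/23218070805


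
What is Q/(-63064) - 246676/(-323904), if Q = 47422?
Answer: 6131243/638333808 ≈ 0.0096051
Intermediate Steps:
Q/(-63064) - 246676/(-323904) = 47422/(-63064) - 246676/(-323904) = 47422*(-1/63064) - 246676*(-1/323904) = -23711/31532 + 61669/80976 = 6131243/638333808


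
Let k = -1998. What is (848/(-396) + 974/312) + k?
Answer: -10280657/5148 ≈ -1997.0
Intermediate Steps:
(848/(-396) + 974/312) + k = (848/(-396) + 974/312) - 1998 = (848*(-1/396) + 974*(1/312)) - 1998 = (-212/99 + 487/156) - 1998 = 5047/5148 - 1998 = -10280657/5148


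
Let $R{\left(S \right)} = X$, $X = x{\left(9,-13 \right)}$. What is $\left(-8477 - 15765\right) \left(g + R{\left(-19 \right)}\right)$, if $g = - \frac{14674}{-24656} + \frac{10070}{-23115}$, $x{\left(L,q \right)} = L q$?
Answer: $\frac{2277287683}{804} \approx 2.8324 \cdot 10^{6}$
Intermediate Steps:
$g = \frac{5899}{36984}$ ($g = \left(-14674\right) \left(- \frac{1}{24656}\right) + 10070 \left(- \frac{1}{23115}\right) = \frac{319}{536} - \frac{2014}{4623} = \frac{5899}{36984} \approx 0.1595$)
$X = -117$ ($X = 9 \left(-13\right) = -117$)
$R{\left(S \right)} = -117$
$\left(-8477 - 15765\right) \left(g + R{\left(-19 \right)}\right) = \left(-8477 - 15765\right) \left(\frac{5899}{36984} - 117\right) = \left(-24242\right) \left(- \frac{4321229}{36984}\right) = \frac{2277287683}{804}$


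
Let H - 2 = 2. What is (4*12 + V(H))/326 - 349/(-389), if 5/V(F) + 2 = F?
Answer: 266837/253628 ≈ 1.0521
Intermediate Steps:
H = 4 (H = 2 + 2 = 4)
V(F) = 5/(-2 + F)
(4*12 + V(H))/326 - 349/(-389) = (4*12 + 5/(-2 + 4))/326 - 349/(-389) = (48 + 5/2)*(1/326) - 349*(-1/389) = (48 + 5*(1/2))*(1/326) + 349/389 = (48 + 5/2)*(1/326) + 349/389 = (101/2)*(1/326) + 349/389 = 101/652 + 349/389 = 266837/253628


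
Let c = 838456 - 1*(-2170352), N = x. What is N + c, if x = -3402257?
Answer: -393449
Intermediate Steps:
N = -3402257
c = 3008808 (c = 838456 + 2170352 = 3008808)
N + c = -3402257 + 3008808 = -393449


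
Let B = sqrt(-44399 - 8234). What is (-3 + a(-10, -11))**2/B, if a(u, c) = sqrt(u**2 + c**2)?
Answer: -I*sqrt(52633)*(3 - sqrt(221))**2/52633 ≈ -0.61374*I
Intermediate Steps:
a(u, c) = sqrt(c**2 + u**2)
B = I*sqrt(52633) (B = sqrt(-52633) = I*sqrt(52633) ≈ 229.42*I)
(-3 + a(-10, -11))**2/B = (-3 + sqrt((-11)**2 + (-10)**2))**2/((I*sqrt(52633))) = (-3 + sqrt(121 + 100))**2*(-I*sqrt(52633)/52633) = (-3 + sqrt(221))**2*(-I*sqrt(52633)/52633) = -I*sqrt(52633)*(-3 + sqrt(221))**2/52633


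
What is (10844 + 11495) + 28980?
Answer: 51319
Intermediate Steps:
(10844 + 11495) + 28980 = 22339 + 28980 = 51319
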